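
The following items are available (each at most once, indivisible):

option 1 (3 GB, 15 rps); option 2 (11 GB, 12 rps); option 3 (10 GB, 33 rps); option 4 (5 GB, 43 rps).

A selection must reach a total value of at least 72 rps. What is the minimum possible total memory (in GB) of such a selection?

15

Subsets with value ≥ 72, sorted by total memory:
- option 3+option 4: memory 15, value 76
- option 1+option 3+option 4: memory 18, value 91
- option 2+option 3+option 4: memory 26, value 88
Minimum memory: 15 GB.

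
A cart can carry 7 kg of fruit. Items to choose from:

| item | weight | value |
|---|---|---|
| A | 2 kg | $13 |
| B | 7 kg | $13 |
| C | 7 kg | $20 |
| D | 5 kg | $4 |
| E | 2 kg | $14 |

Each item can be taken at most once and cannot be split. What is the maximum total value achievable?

Check high-value combinations within 7 kg:
- A+E: weight 2+2=4, value 13+14=27
- C: weight 7, value 20
- D+E: weight 5+2=7, value 4+14=18
- A+D: weight 2+5=7, value 13+4=17
- E: weight 2, value 14
Best: $27.

$27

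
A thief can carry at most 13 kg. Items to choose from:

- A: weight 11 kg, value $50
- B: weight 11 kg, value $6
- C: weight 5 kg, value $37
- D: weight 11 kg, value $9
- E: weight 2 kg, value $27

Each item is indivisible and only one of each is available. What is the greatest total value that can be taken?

This is a 0/1 knapsack; check combinations near the capacity.
- A+E: weight 11+2=13, value 50+27=77
- C+E: weight 5+2=7, value 37+27=64
- A: weight 11, value 50
Best: $77.

$77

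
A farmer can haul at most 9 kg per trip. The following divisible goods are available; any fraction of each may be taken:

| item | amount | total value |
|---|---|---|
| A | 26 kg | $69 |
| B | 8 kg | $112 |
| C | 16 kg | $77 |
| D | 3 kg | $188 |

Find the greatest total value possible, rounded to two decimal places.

Take in order of value per unit:
- D (188/3 per unit): all 3 → value 188, running total 188.00
- B (112/8 per unit): 6 of 8 → value 6×112/8 = 84.0000, running total 272.00
Total 272.00.

272.00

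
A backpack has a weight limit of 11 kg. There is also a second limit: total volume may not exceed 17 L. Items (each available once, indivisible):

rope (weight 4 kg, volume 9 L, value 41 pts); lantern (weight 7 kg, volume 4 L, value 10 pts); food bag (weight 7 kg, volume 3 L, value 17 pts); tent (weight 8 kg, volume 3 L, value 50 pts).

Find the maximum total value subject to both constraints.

58 pts

Feasible sets respecting both limits:
- rope+food bag: weight 11, volume 12, value 58
- rope+lantern: weight 11, volume 13, value 51
- tent: weight 8, volume 3, value 50
Best: 58 pts.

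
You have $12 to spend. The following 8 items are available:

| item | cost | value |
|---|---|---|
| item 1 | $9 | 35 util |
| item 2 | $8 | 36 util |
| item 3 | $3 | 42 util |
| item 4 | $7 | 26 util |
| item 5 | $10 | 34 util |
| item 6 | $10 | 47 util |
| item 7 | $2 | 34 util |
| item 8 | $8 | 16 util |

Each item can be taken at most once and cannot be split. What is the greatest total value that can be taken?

Check high-value combinations within $12:
- item 3+item 4+item 7: cost 3+7+2=12, value 42+26+34=102
- item 6+item 7: cost 10+2=12, value 47+34=81
- item 2+item 3: cost 8+3=11, value 36+42=78
- item 1+item 3: cost 9+3=12, value 35+42=77
- item 3+item 7: cost 3+2=5, value 42+34=76
Best: 102 util.

102 util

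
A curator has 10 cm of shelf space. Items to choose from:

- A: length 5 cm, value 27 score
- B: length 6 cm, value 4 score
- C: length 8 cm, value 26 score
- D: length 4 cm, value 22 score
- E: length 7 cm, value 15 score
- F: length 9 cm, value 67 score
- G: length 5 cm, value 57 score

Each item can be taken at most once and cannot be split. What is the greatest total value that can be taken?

84 score

Check high-value combinations within 10 cm:
- A+G: length 5+5=10, value 27+57=84
- D+G: length 4+5=9, value 22+57=79
- F: length 9, value 67
- G: length 5, value 57
Best: 84 score.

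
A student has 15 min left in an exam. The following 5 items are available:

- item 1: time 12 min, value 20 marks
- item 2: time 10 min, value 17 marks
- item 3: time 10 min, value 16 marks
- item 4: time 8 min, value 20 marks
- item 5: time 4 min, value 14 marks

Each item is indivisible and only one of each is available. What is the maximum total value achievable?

Check high-value combinations within 15 min:
- item 4+item 5: time 8+4=12, value 20+14=34
- item 2+item 5: time 10+4=14, value 17+14=31
- item 3+item 5: time 10+4=14, value 16+14=30
- item 4: time 8, value 20
- item 1: time 12, value 20
Best: 34 marks.

34 marks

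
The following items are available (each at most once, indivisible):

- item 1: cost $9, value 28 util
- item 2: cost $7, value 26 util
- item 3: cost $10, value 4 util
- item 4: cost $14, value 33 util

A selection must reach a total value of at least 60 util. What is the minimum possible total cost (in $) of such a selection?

Subsets with value ≥ 60, sorted by total cost:
- item 1+item 4: cost 23, value 61
- item 1+item 2+item 4: cost 30, value 87
- item 2+item 3+item 4: cost 31, value 63
- item 1+item 3+item 4: cost 33, value 65
Minimum cost: 23 $.

23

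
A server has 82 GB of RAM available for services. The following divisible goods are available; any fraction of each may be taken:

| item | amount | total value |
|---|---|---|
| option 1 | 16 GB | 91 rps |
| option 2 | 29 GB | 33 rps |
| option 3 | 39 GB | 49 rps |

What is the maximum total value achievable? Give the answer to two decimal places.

Take in order of value per unit:
- option 1 (91/16 per unit): all 16 → value 91, running total 91.00
- option 3 (49/39 per unit): all 39 → value 49, running total 140.00
- option 2 (33/29 per unit): 27 of 29 → value 27×33/29 = 30.7241, running total 170.72
Total 170.72.

170.72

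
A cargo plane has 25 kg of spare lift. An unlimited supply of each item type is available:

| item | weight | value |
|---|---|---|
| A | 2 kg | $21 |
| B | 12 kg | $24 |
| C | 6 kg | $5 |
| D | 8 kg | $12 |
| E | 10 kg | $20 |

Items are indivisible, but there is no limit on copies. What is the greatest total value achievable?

Best value-per-unit is A at 21/2, and filling with it alone uses weight 12×2=24. No mix of the others beats 12×21 = 252.

$252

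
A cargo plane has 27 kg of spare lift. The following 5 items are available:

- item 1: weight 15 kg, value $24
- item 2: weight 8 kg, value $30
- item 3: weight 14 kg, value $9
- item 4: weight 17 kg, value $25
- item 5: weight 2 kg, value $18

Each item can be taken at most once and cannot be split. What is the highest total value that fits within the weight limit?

Check high-value combinations within 27 kg:
- item 2+item 4+item 5: weight 8+17+2=27, value 30+25+18=73
- item 1+item 2+item 5: weight 15+8+2=25, value 24+30+18=72
- item 2+item 3+item 5: weight 8+14+2=24, value 30+9+18=57
- item 2+item 4: weight 8+17=25, value 30+25=55
Best: $73.

$73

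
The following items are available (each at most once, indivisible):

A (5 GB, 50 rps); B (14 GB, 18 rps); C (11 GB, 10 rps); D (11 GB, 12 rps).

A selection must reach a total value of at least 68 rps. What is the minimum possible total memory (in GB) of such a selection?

Subsets with value ≥ 68, sorted by total memory:
- A+B: memory 19, value 68
- A+C+D: memory 27, value 72
- A+B+D: memory 30, value 80
- A+B+C: memory 30, value 78
Minimum memory: 19 GB.

19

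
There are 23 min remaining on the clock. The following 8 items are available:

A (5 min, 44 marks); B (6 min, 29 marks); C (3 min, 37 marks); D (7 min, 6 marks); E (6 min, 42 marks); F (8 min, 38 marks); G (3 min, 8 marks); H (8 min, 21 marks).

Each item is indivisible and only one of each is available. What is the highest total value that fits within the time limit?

161 marks

Check high-value combinations within 23 min:
- A+C+E+F: time 5+3+6+8=22, value 44+37+42+38=161
- A+B+C+E+G: time 5+6+3+6+3=23, value 44+29+37+42+8=160
- A+B+C+E: time 5+6+3+6=20, value 44+29+37+42=152
- A+B+C+F: time 5+6+3+8=22, value 44+29+37+38=148
- B+C+E+F: time 6+3+6+8=23, value 29+37+42+38=146
Best: 161 marks.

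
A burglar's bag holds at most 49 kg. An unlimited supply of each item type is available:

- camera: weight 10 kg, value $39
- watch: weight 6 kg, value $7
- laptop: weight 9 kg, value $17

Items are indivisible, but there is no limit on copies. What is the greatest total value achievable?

$173

Best value-per-unit is camera at 39/10; filling with it alone gives 4×39 = 156.
Optimal mix: 4×camera + 1×laptop → weight 49, value 173.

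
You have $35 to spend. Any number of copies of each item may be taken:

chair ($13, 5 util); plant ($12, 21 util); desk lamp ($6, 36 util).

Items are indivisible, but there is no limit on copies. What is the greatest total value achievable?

180 util

Best value-per-unit is desk lamp at 36/6, and filling with it alone uses cost 5×6=30. No mix of the others beats 5×36 = 180.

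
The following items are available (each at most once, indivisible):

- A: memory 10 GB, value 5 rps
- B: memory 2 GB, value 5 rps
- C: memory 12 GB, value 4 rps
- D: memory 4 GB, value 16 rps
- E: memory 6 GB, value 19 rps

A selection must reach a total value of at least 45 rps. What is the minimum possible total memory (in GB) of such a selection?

22

Subsets with value ≥ 45, sorted by total memory:
- A+B+D+E: memory 22, value 45
- A+B+C+D+E: memory 34, value 49
Minimum memory: 22 GB.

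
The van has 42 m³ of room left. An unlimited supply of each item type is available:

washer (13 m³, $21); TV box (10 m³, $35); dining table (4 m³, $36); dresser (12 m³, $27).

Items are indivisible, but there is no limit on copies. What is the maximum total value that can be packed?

Best value-per-unit is dining table at 36/4, and filling with it alone uses volume 10×4=40. No mix of the others beats 10×36 = 360.

$360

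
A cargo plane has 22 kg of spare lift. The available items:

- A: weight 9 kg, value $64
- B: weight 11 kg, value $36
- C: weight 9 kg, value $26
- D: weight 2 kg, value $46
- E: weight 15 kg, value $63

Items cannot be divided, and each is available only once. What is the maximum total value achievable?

$146

This is a 0/1 knapsack; check combinations near the capacity.
- A+B+D: weight 9+11+2=22, value 64+36+46=146
- A+C+D: weight 9+9+2=20, value 64+26+46=136
- A+D: weight 9+2=11, value 64+46=110
Best: $146.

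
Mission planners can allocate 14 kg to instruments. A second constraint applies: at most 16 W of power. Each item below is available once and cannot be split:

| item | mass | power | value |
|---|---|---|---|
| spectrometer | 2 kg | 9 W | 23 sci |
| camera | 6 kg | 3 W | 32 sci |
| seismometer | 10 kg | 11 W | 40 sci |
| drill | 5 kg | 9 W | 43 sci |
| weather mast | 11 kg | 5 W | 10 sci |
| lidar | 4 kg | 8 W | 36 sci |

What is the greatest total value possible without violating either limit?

Feasible sets respecting both limits:
- camera+drill: mass 11, power 12, value 75
- camera+lidar: mass 10, power 11, value 68
- spectrometer+camera: mass 8, power 12, value 55
- drill: mass 5, power 9, value 43
Best: 75 sci.

75 sci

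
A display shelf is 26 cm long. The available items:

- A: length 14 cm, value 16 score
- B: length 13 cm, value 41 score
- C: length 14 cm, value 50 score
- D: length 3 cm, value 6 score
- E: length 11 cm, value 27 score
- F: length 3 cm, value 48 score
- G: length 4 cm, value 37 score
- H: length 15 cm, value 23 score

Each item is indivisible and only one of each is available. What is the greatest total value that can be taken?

Check high-value combinations within 26 cm:
- C+D+F+G: length 14+3+3+4=24, value 50+6+48+37=141
- C+F+G: length 14+3+4=21, value 50+48+37=135
- B+D+F+G: length 13+3+3+4=23, value 41+6+48+37=132
- B+F+G: length 13+3+4=20, value 41+48+37=126
- D+E+F+G: length 3+11+3+4=21, value 6+27+48+37=118
Best: 141 score.

141 score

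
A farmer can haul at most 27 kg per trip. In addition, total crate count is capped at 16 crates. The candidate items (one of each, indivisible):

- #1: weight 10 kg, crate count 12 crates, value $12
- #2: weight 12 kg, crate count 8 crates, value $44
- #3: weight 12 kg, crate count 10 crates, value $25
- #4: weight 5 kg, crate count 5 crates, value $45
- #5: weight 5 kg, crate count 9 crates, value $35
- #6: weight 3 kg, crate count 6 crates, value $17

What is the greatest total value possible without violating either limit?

Feasible sets respecting both limits:
- #2+#4: weight 17, crate count 13, value 89
- #4+#5: weight 10, crate count 14, value 80
- #3+#4: weight 17, crate count 15, value 70
Best: $89.

$89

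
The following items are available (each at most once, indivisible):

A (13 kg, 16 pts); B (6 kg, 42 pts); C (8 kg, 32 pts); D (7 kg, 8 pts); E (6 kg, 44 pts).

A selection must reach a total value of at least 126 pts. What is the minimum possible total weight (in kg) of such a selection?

27

Subsets with value ≥ 126, sorted by total weight:
- B+C+D+E: weight 27, value 126
- A+B+C+E: weight 33, value 134
Minimum weight: 27 kg.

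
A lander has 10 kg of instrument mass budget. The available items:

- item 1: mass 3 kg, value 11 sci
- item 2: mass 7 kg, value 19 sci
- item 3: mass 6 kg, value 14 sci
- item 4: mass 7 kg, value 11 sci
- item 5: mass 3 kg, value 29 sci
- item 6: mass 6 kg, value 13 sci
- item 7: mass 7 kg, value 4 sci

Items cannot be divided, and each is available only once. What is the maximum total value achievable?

48 sci

Check high-value combinations within 10 kg:
- item 2+item 5: mass 7+3=10, value 19+29=48
- item 3+item 5: mass 6+3=9, value 14+29=43
- item 5+item 6: mass 3+6=9, value 29+13=42
Best: 48 sci.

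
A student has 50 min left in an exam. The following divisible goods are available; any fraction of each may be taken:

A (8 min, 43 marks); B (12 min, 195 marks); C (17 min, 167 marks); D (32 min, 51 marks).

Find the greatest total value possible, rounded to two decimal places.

Take in order of value per unit:
- B (195/12 per unit): all 12 → value 195, running total 195.00
- C (167/17 per unit): all 17 → value 167, running total 362.00
- A (43/8 per unit): all 8 → value 43, running total 405.00
- D (51/32 per unit): 13 of 32 → value 13×51/32 = 20.7188, running total 425.72
Total 425.72.

425.72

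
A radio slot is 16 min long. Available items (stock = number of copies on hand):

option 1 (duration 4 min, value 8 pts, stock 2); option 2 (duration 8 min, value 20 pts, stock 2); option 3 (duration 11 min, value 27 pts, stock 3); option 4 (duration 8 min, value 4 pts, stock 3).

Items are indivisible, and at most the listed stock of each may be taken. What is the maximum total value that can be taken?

40 pts

Best selections within duration 16 and stock limits:
- 2×option 2: duration 16, value 40
- 2×option 1 + 1×option 2: duration 16, value 36
- 1×option 1 + 1×option 3: duration 15, value 35
Best: 40 pts.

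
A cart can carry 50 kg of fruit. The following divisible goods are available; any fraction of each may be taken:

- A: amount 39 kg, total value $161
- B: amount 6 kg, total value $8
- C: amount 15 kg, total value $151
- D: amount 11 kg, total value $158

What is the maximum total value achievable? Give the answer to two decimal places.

408.08

Take in order of value per unit:
- D (158/11 per unit): all 11 → value 158, running total 158.00
- C (151/15 per unit): all 15 → value 151, running total 309.00
- A (161/39 per unit): 24 of 39 → value 24×161/39 = 99.0769, running total 408.08
Total 408.08.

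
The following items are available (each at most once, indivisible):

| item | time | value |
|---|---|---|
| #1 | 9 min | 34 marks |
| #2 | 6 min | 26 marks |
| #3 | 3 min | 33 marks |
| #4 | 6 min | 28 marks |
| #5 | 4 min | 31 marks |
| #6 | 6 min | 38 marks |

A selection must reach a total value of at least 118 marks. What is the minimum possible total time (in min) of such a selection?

Subsets with value ≥ 118, sorted by total time:
- #3+#4+#5+#6: time 19, value 130
- #2+#3+#5+#6: time 19, value 128
- #2+#3+#4+#5: time 19, value 118
- #2+#3+#4+#6: time 21, value 125
Minimum time: 19 min.

19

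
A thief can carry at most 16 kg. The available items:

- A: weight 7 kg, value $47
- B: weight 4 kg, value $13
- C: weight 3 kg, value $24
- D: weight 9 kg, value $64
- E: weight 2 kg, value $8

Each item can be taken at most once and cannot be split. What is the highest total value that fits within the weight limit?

Check high-value combinations within 16 kg:
- A+D: weight 7+9=16, value 47+64=111
- B+C+D: weight 4+3+9=16, value 13+24+64=101
- C+D+E: weight 3+9+2=14, value 24+64+8=96
Best: $111.

$111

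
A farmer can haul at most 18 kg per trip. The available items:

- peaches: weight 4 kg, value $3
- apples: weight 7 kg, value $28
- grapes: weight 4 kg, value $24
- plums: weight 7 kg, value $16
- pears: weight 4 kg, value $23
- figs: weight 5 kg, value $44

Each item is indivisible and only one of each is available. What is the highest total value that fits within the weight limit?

$96

Check high-value combinations within 18 kg:
- apples+grapes+figs: weight 7+4+5=16, value 28+24+44=96
- apples+pears+figs: weight 7+4+5=16, value 28+23+44=95
- peaches+grapes+pears+figs: weight 4+4+4+5=17, value 3+24+23+44=94
- grapes+pears+figs: weight 4+4+5=13, value 24+23+44=91
- grapes+plums+figs: weight 4+7+5=16, value 24+16+44=84
Best: $96.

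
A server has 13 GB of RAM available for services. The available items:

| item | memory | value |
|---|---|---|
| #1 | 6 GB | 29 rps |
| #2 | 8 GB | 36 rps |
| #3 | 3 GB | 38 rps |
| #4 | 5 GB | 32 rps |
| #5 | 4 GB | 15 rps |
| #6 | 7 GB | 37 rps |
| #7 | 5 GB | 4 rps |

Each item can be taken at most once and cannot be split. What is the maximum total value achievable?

85 rps

Check high-value combinations within 13 GB:
- #3+#4+#5: memory 3+5+4=12, value 38+32+15=85
- #1+#3+#5: memory 6+3+4=13, value 29+38+15=82
- #3+#6: memory 3+7=10, value 38+37=75
Best: 85 rps.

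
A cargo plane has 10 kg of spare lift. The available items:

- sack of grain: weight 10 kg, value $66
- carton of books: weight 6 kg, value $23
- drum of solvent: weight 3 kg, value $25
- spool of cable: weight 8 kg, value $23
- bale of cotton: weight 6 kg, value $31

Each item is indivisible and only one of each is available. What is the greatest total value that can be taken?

$66

Check high-value combinations within 10 kg:
- sack of grain: weight 10, value 66
- drum of solvent+bale of cotton: weight 3+6=9, value 25+31=56
- carton of books+drum of solvent: weight 6+3=9, value 23+25=48
Best: $66.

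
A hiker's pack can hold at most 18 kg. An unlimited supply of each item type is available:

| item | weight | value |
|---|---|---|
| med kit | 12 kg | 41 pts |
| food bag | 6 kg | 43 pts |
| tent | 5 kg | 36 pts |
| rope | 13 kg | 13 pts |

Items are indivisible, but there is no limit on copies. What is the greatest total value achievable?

Best value-per-unit is tent at 36/5; filling with it alone gives 3×36 = 108.
Optimal mix: 3×food bag → weight 18, value 129.

129 pts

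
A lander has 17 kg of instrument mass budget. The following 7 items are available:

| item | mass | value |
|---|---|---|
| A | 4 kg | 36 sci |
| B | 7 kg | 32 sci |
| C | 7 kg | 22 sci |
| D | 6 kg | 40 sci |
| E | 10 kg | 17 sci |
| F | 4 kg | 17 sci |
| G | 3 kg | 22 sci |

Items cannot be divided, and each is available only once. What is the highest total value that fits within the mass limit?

This is a 0/1 knapsack; check combinations near the capacity.
- A+D+F+G: mass 4+6+4+3=17, value 36+40+17+22=115
- A+B+D: mass 4+7+6=17, value 36+32+40=108
- A+D+G: mass 4+6+3=13, value 36+40+22=98
Best: 115 sci.

115 sci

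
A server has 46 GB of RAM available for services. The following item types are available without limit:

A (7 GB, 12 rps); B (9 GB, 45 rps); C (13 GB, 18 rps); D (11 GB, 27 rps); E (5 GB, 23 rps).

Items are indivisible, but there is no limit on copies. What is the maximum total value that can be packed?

Best value-per-unit is B at 45/9; filling with it alone gives 5×45 = 225.
Optimal mix: 4×B + 2×E → memory 46, value 226.

226 rps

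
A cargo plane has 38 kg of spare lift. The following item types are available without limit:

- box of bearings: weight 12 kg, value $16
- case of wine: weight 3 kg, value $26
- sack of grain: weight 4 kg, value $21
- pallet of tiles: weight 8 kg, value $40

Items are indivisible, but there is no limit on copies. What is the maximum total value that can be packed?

$312

Best value-per-unit is case of wine at 26/3, and filling with it alone uses weight 12×3=36. No mix of the others beats 12×26 = 312.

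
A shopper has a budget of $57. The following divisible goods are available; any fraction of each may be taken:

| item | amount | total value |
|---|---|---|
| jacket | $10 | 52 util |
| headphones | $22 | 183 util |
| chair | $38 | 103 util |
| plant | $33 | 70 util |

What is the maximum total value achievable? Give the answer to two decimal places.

302.76

Take in order of value per unit:
- headphones (183/22 per unit): all 22 → value 183, running total 183.00
- jacket (52/10 per unit): all 10 → value 52, running total 235.00
- chair (103/38 per unit): 25 of 38 → value 25×103/38 = 67.7632, running total 302.76
Total 302.76.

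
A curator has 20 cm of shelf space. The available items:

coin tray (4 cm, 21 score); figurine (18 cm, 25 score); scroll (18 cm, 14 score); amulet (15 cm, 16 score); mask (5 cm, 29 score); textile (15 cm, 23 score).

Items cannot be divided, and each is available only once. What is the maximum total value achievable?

52 score

Check high-value combinations within 20 cm:
- mask+textile: length 5+15=20, value 29+23=52
- coin tray+mask: length 4+5=9, value 21+29=50
- amulet+mask: length 15+5=20, value 16+29=45
Best: 52 score.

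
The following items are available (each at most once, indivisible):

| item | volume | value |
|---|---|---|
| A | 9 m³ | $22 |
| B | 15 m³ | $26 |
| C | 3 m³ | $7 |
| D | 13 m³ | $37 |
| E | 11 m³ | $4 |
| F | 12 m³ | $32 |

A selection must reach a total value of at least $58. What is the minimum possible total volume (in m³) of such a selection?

22

Subsets with value ≥ 58, sorted by total volume:
- A+D: volume 22, value 59
- A+C+F: volume 24, value 61
- D+F: volume 25, value 69
- A+C+D: volume 25, value 66
Minimum volume: 22 m³.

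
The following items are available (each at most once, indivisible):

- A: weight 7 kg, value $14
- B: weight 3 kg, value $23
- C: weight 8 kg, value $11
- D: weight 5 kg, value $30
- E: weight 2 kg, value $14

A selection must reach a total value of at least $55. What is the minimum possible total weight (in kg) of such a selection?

Subsets with value ≥ 55, sorted by total weight:
- B+D+E: weight 10, value 67
- A+D+E: weight 14, value 58
- A+B+D: weight 15, value 67
Minimum weight: 10 kg.

10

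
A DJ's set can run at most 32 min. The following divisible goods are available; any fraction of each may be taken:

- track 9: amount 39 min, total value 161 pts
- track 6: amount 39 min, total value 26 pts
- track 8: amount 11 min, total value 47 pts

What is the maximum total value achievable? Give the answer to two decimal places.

133.69

Take in order of value per unit:
- track 8 (47/11 per unit): all 11 → value 47, running total 47.00
- track 9 (161/39 per unit): 21 of 39 → value 21×161/39 = 86.6923, running total 133.69
Total 133.69.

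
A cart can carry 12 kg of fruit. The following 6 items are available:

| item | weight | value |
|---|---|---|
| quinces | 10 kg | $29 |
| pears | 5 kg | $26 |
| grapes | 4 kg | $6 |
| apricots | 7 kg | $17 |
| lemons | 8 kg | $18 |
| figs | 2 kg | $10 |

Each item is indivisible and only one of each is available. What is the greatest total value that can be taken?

$43

This is a 0/1 knapsack; check combinations near the capacity.
- pears+apricots: weight 5+7=12, value 26+17=43
- pears+grapes+figs: weight 5+4+2=11, value 26+6+10=42
- quinces+figs: weight 10+2=12, value 29+10=39
Best: $43.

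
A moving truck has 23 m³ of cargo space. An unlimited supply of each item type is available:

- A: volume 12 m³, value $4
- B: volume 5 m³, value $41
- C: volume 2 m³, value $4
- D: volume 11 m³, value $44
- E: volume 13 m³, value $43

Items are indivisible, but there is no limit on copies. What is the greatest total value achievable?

$168

Best value-per-unit is B at 41/5; filling with it alone gives 4×41 = 164.
Optimal mix: 4×B + 1×C → volume 22, value 168.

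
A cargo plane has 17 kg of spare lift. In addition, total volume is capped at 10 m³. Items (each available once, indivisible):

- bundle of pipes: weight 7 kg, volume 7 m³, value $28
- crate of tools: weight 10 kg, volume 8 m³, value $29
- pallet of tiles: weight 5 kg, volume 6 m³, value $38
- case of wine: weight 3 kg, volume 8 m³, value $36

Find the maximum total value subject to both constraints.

$38

Feasible sets respecting both limits:
- pallet of tiles: weight 5, volume 6, value 38
- case of wine: weight 3, volume 8, value 36
- crate of tools: weight 10, volume 8, value 29
Best: $38.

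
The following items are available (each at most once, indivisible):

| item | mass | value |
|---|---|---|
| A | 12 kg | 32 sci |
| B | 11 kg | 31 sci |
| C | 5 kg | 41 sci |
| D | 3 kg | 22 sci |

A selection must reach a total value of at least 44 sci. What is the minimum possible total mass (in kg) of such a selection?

Subsets with value ≥ 44, sorted by total mass:
- C+D: mass 8, value 63
- B+D: mass 14, value 53
- A+D: mass 15, value 54
Minimum mass: 8 kg.

8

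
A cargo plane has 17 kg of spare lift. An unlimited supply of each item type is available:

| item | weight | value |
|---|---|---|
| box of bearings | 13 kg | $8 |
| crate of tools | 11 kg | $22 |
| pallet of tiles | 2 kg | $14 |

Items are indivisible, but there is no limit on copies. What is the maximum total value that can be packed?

$112

Best value-per-unit is pallet of tiles at 14/2, and filling with it alone uses weight 8×2=16. No mix of the others beats 8×14 = 112.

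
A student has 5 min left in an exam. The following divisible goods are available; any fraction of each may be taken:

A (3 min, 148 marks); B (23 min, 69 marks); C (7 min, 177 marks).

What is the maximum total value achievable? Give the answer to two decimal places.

198.57

Take in order of value per unit:
- A (148/3 per unit): all 3 → value 148, running total 148.00
- C (177/7 per unit): 2 of 7 → value 2×177/7 = 50.5714, running total 198.57
Total 198.57.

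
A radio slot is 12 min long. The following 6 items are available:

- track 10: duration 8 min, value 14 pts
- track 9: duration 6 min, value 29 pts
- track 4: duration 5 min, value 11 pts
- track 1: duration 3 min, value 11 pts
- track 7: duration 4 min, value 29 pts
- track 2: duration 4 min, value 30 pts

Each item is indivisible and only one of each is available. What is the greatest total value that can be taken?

Check high-value combinations within 12 min:
- track 1+track 7+track 2: duration 3+4+4=11, value 11+29+30=70
- track 7+track 2: duration 4+4=8, value 29+30=59
- track 9+track 2: duration 6+4=10, value 29+30=59
- track 9+track 7: duration 6+4=10, value 29+29=58
- track 4+track 1+track 2: duration 5+3+4=12, value 11+11+30=52
Best: 70 pts.

70 pts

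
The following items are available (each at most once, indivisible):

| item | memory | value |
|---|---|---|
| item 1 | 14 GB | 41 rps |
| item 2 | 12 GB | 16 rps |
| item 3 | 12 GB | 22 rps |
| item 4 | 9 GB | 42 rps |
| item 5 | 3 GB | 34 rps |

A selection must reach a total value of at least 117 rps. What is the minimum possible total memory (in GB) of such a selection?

Subsets with value ≥ 117, sorted by total memory:
- item 1+item 4+item 5: memory 26, value 117
- item 1+item 3+item 4+item 5: memory 38, value 139
Minimum memory: 26 GB.

26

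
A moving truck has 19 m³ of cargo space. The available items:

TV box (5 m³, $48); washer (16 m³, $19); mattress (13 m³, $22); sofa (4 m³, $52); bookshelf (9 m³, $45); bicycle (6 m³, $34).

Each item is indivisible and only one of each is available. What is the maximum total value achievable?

This is a 0/1 knapsack; check combinations near the capacity.
- TV box+sofa+bookshelf: volume 5+4+9=18, value 48+52+45=145
- TV box+sofa+bicycle: volume 5+4+6=15, value 48+52+34=134
- sofa+bookshelf+bicycle: volume 4+9+6=19, value 52+45+34=131
- TV box+sofa: volume 5+4=9, value 48+52=100
Best: $145.

$145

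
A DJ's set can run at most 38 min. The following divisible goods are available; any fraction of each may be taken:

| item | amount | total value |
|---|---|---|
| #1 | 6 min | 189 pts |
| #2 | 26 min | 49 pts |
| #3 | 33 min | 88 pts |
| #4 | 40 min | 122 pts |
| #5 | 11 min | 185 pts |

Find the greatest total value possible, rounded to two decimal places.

438.05

Take in order of value per unit:
- #1 (189/6 per unit): all 6 → value 189, running total 189.00
- #5 (185/11 per unit): all 11 → value 185, running total 374.00
- #4 (122/40 per unit): 21 of 40 → value 21×122/40 = 64.0500, running total 438.05
Total 438.05.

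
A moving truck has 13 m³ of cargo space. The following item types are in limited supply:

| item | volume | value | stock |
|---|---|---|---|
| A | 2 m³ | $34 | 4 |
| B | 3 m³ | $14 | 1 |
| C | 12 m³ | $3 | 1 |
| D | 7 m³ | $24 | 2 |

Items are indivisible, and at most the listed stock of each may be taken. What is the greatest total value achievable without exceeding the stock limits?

Top feasible selections:
- 4×A + 1×B: volume 11, value 150
- 4×A: volume 8, value 136
Best: $150.

$150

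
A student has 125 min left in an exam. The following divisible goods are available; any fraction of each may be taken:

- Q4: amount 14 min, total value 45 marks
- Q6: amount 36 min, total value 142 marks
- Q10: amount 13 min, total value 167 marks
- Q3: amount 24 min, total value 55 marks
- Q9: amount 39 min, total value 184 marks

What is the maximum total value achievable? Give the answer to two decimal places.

Take in order of value per unit:
- Q10 (167/13 per unit): all 13 → value 167, running total 167.00
- Q9 (184/39 per unit): all 39 → value 184, running total 351.00
- Q6 (142/36 per unit): all 36 → value 142, running total 493.00
- Q4 (45/14 per unit): all 14 → value 45, running total 538.00
- Q3 (55/24 per unit): 23 of 24 → value 23×55/24 = 52.7083, running total 590.71
Total 590.71.

590.71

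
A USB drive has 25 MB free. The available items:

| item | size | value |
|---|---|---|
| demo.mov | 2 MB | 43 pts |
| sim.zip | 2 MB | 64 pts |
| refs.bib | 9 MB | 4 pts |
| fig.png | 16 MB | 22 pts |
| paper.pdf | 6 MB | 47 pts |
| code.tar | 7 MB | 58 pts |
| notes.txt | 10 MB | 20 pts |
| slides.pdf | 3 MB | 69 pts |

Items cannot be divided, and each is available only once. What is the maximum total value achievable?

281 pts

This is a 0/1 knapsack; check combinations near the capacity.
- demo.mov+sim.zip+paper.pdf+code.tar+slides.pdf: size 2+2+6+7+3=20, value 43+64+47+58+69=281
- demo.mov+sim.zip+code.tar+notes.txt+slides.pdf: size 2+2+7+10+3=24, value 43+64+58+20+69=254
- demo.mov+sim.zip+paper.pdf+notes.txt+slides.pdf: size 2+2+6+10+3=23, value 43+64+47+20+69=243
Best: 281 pts.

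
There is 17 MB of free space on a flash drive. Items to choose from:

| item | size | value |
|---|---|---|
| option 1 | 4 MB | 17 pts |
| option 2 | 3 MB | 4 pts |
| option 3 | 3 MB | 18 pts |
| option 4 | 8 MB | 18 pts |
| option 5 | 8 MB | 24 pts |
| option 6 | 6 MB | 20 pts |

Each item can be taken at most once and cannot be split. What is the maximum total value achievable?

62 pts

Check high-value combinations within 17 MB:
- option 3+option 5+option 6: size 3+8+6=17, value 18+24+20=62
- option 1+option 3+option 5: size 4+3+8=15, value 17+18+24=59
- option 1+option 2+option 3+option 6: size 4+3+3+6=16, value 17+4+18+20=59
- option 3+option 4+option 6: size 3+8+6=17, value 18+18+20=56
- option 1+option 3+option 6: size 4+3+6=13, value 17+18+20=55
Best: 62 pts.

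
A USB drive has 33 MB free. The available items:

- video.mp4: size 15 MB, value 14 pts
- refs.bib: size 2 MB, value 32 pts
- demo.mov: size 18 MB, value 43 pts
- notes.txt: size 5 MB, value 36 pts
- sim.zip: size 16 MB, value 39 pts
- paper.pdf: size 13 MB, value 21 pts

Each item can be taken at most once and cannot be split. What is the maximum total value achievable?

111 pts

Check high-value combinations within 33 MB:
- refs.bib+demo.mov+notes.txt: size 2+18+5=25, value 32+43+36=111
- refs.bib+notes.txt+sim.zip: size 2+5+16=23, value 32+36+39=107
- refs.bib+demo.mov+paper.pdf: size 2+18+13=33, value 32+43+21=96
- refs.bib+sim.zip+paper.pdf: size 2+16+13=31, value 32+39+21=92
Best: 111 pts.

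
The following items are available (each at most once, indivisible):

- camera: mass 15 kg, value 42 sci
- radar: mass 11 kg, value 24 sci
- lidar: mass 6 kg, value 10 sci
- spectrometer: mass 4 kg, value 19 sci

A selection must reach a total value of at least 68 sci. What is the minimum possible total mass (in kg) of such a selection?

Subsets with value ≥ 68, sorted by total mass:
- camera+lidar+spectrometer: mass 25, value 71
- camera+radar+spectrometer: mass 30, value 85
Minimum mass: 25 kg.

25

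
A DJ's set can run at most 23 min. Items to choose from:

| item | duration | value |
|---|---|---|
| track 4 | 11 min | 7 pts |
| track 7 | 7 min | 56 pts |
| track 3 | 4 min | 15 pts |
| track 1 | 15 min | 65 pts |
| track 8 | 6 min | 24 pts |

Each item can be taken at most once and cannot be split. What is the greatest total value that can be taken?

Check high-value combinations within 23 min:
- track 7+track 1: duration 7+15=22, value 56+65=121
- track 7+track 3+track 8: duration 7+4+6=17, value 56+15+24=95
- track 1+track 8: duration 15+6=21, value 65+24=89
Best: 121 pts.

121 pts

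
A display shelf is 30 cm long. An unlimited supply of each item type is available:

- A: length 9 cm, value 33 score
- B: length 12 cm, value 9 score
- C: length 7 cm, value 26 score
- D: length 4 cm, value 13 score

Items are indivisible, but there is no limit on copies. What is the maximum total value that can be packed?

Best value-per-unit is C at 26/7; filling with it alone gives 4×26 = 104.
Optimal mix: 1×A + 3×C → length 30, value 111.

111 score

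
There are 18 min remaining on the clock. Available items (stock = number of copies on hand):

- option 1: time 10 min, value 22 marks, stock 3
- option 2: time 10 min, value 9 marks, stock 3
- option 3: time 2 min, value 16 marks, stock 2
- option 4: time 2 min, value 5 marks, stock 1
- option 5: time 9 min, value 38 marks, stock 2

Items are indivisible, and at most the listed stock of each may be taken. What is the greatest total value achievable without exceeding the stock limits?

Top feasible selections:
- 2×option 5: time 18, value 76
- 2×option 3 + 1×option 4 + 1×option 5: time 15, value 75
- 2×option 3 + 1×option 5: time 13, value 70
- 1×option 3 + 1×option 4 + 1×option 5: time 13, value 59
Best: 76 marks.

76 marks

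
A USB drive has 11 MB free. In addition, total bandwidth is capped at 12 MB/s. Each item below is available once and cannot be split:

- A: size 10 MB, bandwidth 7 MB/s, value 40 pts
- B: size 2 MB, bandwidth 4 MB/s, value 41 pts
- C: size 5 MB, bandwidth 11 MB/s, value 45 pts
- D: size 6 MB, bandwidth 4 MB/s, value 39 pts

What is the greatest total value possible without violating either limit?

80 pts

Feasible sets respecting both limits:
- B+D: size 8, bandwidth 8, value 80
- C: size 5, bandwidth 11, value 45
- B: size 2, bandwidth 4, value 41
- A: size 10, bandwidth 7, value 40
Best: 80 pts.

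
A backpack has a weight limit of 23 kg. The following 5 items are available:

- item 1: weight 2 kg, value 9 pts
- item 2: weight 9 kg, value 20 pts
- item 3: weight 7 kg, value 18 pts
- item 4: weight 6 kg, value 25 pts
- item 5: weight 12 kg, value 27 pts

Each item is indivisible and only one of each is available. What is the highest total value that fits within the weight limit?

Check high-value combinations within 23 kg:
- item 2+item 3+item 4: weight 9+7+6=22, value 20+18+25=63
- item 1+item 4+item 5: weight 2+6+12=20, value 9+25+27=61
- item 1+item 2+item 5: weight 2+9+12=23, value 9+20+27=56
- item 1+item 2+item 4: weight 2+9+6=17, value 9+20+25=54
Best: 63 pts.

63 pts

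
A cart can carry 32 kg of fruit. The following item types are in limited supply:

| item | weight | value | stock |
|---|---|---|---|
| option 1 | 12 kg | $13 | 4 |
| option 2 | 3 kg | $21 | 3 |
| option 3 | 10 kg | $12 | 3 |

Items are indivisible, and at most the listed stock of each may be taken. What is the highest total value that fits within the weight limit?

$88

Top feasible selections:
- 1×option 1 + 3×option 2 + 1×option 3: weight 31, value 88
- 3×option 2 + 2×option 3: weight 29, value 87
- 1×option 1 + 3×option 2: weight 21, value 76
Best: $88.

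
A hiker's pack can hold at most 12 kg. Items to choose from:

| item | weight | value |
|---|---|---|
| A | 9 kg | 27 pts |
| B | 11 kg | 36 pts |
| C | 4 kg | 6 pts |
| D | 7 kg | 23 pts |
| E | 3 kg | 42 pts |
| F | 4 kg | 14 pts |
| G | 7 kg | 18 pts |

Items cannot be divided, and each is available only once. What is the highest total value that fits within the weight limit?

This is a 0/1 knapsack; check combinations near the capacity.
- A+E: weight 9+3=12, value 27+42=69
- D+E: weight 7+3=10, value 23+42=65
- C+E+F: weight 4+3+4=11, value 6+42+14=62
- E+G: weight 3+7=10, value 42+18=60
Best: 69 pts.

69 pts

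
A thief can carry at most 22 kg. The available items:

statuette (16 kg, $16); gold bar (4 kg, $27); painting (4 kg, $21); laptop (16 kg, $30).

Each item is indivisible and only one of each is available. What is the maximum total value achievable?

$57

Check high-value combinations within 22 kg:
- gold bar+laptop: weight 4+16=20, value 27+30=57
- painting+laptop: weight 4+16=20, value 21+30=51
- gold bar+painting: weight 4+4=8, value 27+21=48
Best: $57.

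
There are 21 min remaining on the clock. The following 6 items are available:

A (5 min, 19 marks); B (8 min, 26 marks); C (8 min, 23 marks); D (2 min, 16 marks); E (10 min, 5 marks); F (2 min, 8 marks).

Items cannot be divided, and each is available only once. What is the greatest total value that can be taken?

Check high-value combinations within 21 min:
- B+C+D+F: time 8+8+2+2=20, value 26+23+16+8=73
- A+B+D+F: time 5+8+2+2=17, value 19+26+16+8=69
- A+B+C: time 5+8+8=21, value 19+26+23=68
Best: 73 marks.

73 marks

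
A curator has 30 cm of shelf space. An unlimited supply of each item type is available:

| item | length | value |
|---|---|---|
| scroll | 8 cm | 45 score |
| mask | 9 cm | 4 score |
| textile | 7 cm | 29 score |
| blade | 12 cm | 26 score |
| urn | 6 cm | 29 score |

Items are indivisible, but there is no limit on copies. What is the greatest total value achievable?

164 score

Best value-per-unit is scroll at 45/8; filling with it alone gives 3×45 = 135.
Optimal mix: 3×scroll + 1×urn → length 30, value 164.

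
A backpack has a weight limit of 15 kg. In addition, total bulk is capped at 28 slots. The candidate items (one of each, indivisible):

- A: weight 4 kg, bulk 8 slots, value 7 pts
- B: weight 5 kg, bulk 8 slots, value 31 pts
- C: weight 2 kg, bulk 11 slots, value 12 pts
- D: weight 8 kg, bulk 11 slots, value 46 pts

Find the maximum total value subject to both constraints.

77 pts

Feasible sets respecting both limits:
- B+D: weight 13, bulk 19, value 77
- C+D: weight 10, bulk 22, value 58
- A+D: weight 12, bulk 19, value 53
Best: 77 pts.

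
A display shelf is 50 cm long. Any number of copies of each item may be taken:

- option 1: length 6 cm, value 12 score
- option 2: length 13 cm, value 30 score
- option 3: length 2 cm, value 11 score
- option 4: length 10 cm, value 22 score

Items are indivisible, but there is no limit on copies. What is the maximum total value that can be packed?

275 score

Best value-per-unit is option 3 at 11/2, and filling with it alone uses length 25×2=50. No mix of the others beats 25×11 = 275.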